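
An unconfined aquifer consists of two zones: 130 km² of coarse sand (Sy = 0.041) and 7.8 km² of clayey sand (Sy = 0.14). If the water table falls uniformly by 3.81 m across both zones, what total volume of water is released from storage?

A₁ = 130 km² = 1.3 × 10^8 m²; A₂ = 7.8 km² = 7.8 × 10^6 m²
ΔV₁ = 0.041 × 1.3 × 10^8 × 3.81 = 2.031 × 10^7 m³
ΔV₂ = 0.14 × 7.8 × 10^6 × 3.81 = 4.161 × 10^6 m³
ΔV = ΔV₁ + ΔV₂ = 2.447 × 10^7 m³

ΔV ≈ 2.45 × 10^7 m³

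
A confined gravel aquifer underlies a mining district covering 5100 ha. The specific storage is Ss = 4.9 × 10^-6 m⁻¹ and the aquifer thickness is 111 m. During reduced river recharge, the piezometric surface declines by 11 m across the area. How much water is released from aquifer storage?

S = Ss × b = 4.9 × 10^-6 m⁻¹ × 111 m = 5.439 × 10^-4
A = 5100 ha = 5.1 × 10^7 m²
ΔV = S × A × Δh = 5.439 × 10^-4 × 5.1 × 10^7 m² × 11 m = 3.051 × 10^5 m³

ΔV ≈ 3.05 × 10^5 m³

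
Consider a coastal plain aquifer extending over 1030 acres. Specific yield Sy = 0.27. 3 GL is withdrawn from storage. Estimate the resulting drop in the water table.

A = 1030 acres = 4.168 × 10^6 m²
ΔV = 3 GL = 3 × 10^6 m³
Δh = ΔV / (Sy × A) = 3 × 10^6 m³ / (0.27 × 4.168 × 10^6 m²) = 2.666 m

Δh ≈ 2.67 m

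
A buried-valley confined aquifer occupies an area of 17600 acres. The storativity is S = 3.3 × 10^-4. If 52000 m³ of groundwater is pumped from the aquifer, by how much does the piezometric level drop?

A = 17600 acres = 7.122 × 10^7 m²
Δh = ΔV / (S × A) = 52000 m³ / (3.3 × 10^-4 × 7.122 × 10^7 m²) = 2.212 m

Δh ≈ 2.21 m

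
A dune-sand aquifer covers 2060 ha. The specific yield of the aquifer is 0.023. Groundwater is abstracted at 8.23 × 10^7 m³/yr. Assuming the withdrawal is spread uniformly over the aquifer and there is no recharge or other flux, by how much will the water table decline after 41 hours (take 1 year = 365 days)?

A = 2060 ha = 2.06 × 10^7 m²
Q = 8.23 × 10^7 m³/yr = 2.255 × 10^5 m³/d
t = 41 hours = 1.708 d
ΔV = Q × t = 2.255 × 10^5 m³/d × 1.708 d = 3.852 × 10^5 m³
Δh = ΔV / (Sy × A) = 3.852 × 10^5 / (0.023 × 2.06 × 10^7) = 0.813 m

Δh ≈ 0.813 m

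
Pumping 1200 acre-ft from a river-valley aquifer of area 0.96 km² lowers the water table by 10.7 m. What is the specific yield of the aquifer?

Sy ≈ 0.14

A = 0.96 km² = 9.6 × 10^5 m²
ΔV = 1200 acre-ft = 1.48 × 10^6 m³
Sy = ΔV / (A × Δh) = 1.48 × 10^6 m³ / (9.6 × 10^5 m² × 10.7 m) = 0.1441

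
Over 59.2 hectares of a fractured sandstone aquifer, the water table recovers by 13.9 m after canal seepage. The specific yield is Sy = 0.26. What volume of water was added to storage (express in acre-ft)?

ΔV ≈ 1730 acre-ft

A = 59.2 hectares = 5.92 × 10^5 m²
ΔV = Sy × A × Δh = 0.26 × 5.92 × 10^5 m² × 13.9 m = 2.139 × 10^6 m³
ΔV = 2.139 × 10^6 m³ = 1735 acre-ft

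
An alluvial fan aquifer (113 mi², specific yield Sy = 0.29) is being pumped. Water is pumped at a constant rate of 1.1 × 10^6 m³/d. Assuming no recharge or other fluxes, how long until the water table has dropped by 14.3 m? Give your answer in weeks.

t ≈ 158 weeks

A = 113 mi² = 2.927 × 10^8 m²
ΔV = Sy × A × Δh = 0.29 × 2.927 × 10^8 × 14.3 = 1.214 × 10^9 m³
t = ΔV / Q = 1.214 × 10^9 m³ / 1.1 × 10^6 m³/d = 1103 d
t = 1103 d ≈ 157.6 weeks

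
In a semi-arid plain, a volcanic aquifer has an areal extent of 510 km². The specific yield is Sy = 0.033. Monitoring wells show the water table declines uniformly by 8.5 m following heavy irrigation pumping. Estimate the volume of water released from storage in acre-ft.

A = 510 km² = 5.1 × 10^8 m²
ΔV = Sy × A × Δh = 0.033 × 5.1 × 10^8 m² × 8.5 m = 1.431 × 10^8 m³
ΔV = 1.431 × 10^8 m³ = 1.16 × 10^5 acre-ft

ΔV ≈ 1.16 × 10^5 acre-ft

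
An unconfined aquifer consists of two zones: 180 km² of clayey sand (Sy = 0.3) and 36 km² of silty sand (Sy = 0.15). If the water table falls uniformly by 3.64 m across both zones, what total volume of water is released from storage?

ΔV ≈ 2.16 × 10^8 m³

A₁ = 180 km² = 1.8 × 10^8 m²; A₂ = 36 km² = 3.6 × 10^7 m²
ΔV₁ = 0.3 × 1.8 × 10^8 × 3.64 = 1.966 × 10^8 m³
ΔV₂ = 0.15 × 3.6 × 10^7 × 3.64 = 1.966 × 10^7 m³
ΔV = ΔV₁ + ΔV₂ = 2.162 × 10^8 m³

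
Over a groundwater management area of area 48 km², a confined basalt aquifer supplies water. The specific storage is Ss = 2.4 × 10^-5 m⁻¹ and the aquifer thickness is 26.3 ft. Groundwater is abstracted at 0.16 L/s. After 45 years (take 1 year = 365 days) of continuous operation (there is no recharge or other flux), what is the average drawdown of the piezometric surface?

Δh ≈ 24.6 m

b = 26.3 ft = 8.016 m
S = Ss × b = 2.4 × 10^-5 m⁻¹ × 8.016 m = 1.924 × 10^-4
A = 48 km² = 4.8 × 10^7 m²
Q = 0.16 L/s = 13.82 m³/d
t = 45 years = 16420 d
ΔV = Q × t = 13.82 m³/d × 16420 d = 2.271 × 10^5 m³
Δh = ΔV / (S × A) = 2.271 × 10^5 / (1.924 × 10^-4 × 4.8 × 10^7) = 24.59 m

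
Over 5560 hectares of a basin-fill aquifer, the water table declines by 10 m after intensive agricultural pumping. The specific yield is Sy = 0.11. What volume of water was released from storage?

ΔV ≈ 6.12 × 10^7 m³

A = 5560 hectares = 5.56 × 10^7 m²
ΔV = Sy × A × Δh = 0.11 × 5.56 × 10^7 m² × 10 m = 6.116 × 10^7 m³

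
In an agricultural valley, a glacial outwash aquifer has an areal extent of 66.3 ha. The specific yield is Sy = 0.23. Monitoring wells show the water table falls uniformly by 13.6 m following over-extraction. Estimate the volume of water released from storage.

ΔV ≈ 2.07 × 10^6 m³

A = 66.3 ha = 6.63 × 10^5 m²
ΔV = Sy × A × Δh = 0.23 × 6.63 × 10^5 m² × 13.6 m = 2.074 × 10^6 m³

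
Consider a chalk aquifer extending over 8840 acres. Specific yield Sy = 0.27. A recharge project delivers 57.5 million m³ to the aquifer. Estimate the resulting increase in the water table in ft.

Δh ≈ 19.5 ft

A = 8840 acres = 3.577 × 10^7 m²
ΔV = 57.5 million m³ = 5.75 × 10^7 m³
Δh = ΔV / (Sy × A) = 5.75 × 10^7 m³ / (0.27 × 3.577 × 10^7 m²) = 5.953 m
Δh = 5.953 m = 19.53 ft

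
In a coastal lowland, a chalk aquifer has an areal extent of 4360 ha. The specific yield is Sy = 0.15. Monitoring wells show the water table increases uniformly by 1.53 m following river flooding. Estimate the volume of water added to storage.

ΔV ≈ 1 × 10^7 m³

A = 4360 ha = 4.36 × 10^7 m²
ΔV = Sy × A × Δh = 0.15 × 4.36 × 10^7 m² × 1.53 m = 1.001 × 10^7 m³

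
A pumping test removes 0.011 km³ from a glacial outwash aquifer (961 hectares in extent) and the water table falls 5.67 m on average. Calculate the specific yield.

Sy ≈ 0.2

A = 961 hectares = 9.61 × 10^6 m²
ΔV = 0.011 km³ = 1.1 × 10^7 m³
Sy = ΔV / (A × Δh) = 1.1 × 10^7 m³ / (9.61 × 10^6 m² × 5.67 m) = 0.2019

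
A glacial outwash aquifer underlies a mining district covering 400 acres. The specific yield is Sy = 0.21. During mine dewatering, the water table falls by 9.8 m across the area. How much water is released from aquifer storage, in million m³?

A = 400 acres = 1.619 × 10^6 m²
ΔV = Sy × A × Δh = 0.21 × 1.619 × 10^6 m² × 9.8 m = 3.331 × 10^6 m³
ΔV = 3.331 × 10^6 m³ = 3.331 million m³

ΔV ≈ 3.33 million m³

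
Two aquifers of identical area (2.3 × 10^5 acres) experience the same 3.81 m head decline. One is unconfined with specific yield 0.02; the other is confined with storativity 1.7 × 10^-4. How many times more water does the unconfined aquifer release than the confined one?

ΔV_u / ΔV_c ≈ 118

A = 2.3 × 10^5 acres = 9.308 × 10^8 m²
Unconfined: ΔV_u = Sy × A × Δh = 0.02 × 9.308 × 10^8 × 3.81 = 7.093 × 10^7 m³
Confined: ΔV_c = S × A × Δh = 1.7 × 10^-4 × 9.308 × 10^8 × 3.81 = 6.029 × 10^5 m³
Ratio = ΔV_u / ΔV_c = Sy / S = 0.02 / 1.7 × 10^-4 = 117.6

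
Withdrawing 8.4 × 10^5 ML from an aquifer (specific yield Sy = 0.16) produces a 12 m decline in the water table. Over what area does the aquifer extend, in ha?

A ≈ 43800 ha

ΔV = 8.4 × 10^5 ML = 8.4 × 10^8 m³
A = ΔV / (Sy × Δh) = 8.4 × 10^8 / (0.16 × 12) = 4.375 × 10^8 m²
A = 4.375 × 10^8 m² = 43750 ha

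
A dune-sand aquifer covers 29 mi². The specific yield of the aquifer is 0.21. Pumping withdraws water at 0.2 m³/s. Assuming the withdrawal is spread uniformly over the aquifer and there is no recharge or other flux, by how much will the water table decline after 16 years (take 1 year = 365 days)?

A = 29 mi² = 7.511 × 10^7 m²
Q = 0.2 m³/s = 17280 m³/d
t = 16 years = 5840 d
ΔV = Q × t = 17280 m³/d × 5840 d = 1.009 × 10^8 m³
Δh = ΔV / (Sy × A) = 1.009 × 10^8 / (0.21 × 7.511 × 10^7) = 6.398 m

Δh ≈ 6.4 m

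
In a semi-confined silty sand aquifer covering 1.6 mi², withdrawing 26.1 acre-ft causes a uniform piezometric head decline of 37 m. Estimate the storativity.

S ≈ 2.1 × 10^-4

A = 1.6 mi² = 4.144 × 10^6 m²
ΔV = 26.1 acre-ft = 32190 m³
S = ΔV / (A × Δh) = 32190 m³ / (4.144 × 10^6 m² × 37 m) = 2.1 × 10^-4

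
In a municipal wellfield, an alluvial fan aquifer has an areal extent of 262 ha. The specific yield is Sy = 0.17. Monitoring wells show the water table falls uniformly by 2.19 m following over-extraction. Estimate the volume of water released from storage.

ΔV ≈ 9.75 × 10^5 m³

A = 262 ha = 2.62 × 10^6 m²
ΔV = Sy × A × Δh = 0.17 × 2.62 × 10^6 m² × 2.19 m = 9.754 × 10^5 m³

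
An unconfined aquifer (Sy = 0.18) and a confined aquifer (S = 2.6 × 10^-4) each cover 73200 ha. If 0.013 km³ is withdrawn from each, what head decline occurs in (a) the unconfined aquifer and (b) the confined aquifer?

A = 73200 ha = 7.32 × 10^8 m²
ΔV = 0.013 km³ = 1.3 × 10^7 m³
Unconfined: Δh_u = ΔV/(Sy·A) = 1.3 × 10^7/(0.18 × 7.32 × 10^8) = 0.09866 m
Confined: Δh_c = ΔV/(S·A) = 1.3 × 10^7/(2.6 × 10^-4 × 7.32 × 10^8) = 68.31 m

Δh_u ≈ 0.0987 m; Δh_c ≈ 68.3 m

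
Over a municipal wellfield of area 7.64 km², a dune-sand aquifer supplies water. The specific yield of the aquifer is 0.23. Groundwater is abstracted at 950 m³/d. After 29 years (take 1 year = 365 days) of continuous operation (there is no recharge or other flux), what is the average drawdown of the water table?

Δh ≈ 5.72 m

A = 7.64 km² = 7.64 × 10^6 m²
t = 29 years = 10580 d
ΔV = Q × t = 950 m³/d × 10580 d = 1.006 × 10^7 m³
Δh = ΔV / (Sy × A) = 1.006 × 10^7 / (0.23 × 7.64 × 10^6) = 5.723 m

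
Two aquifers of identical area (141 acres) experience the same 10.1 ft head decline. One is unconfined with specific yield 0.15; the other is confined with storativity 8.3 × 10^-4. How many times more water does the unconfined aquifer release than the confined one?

A = 141 acres = 5.706 × 10^5 m²
Δh = 10.1 ft = 3.078 m
Unconfined: ΔV_u = Sy × A × Δh = 0.15 × 5.706 × 10^5 × 3.078 = 2.635 × 10^5 m³
Confined: ΔV_c = S × A × Δh = 8.3 × 10^-4 × 5.706 × 10^5 × 3.078 = 1458 m³
Ratio = ΔV_u / ΔV_c = Sy / S = 0.15 / 8.3 × 10^-4 = 180.7

ΔV_u / ΔV_c ≈ 181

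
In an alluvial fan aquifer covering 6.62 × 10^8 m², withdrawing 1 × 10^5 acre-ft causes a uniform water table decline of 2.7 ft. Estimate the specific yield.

Δh = 2.7 ft = 0.823 m
ΔV = 1 × 10^5 acre-ft = 1.233 × 10^8 m³
Sy = ΔV / (A × Δh) = 1.233 × 10^8 m³ / (6.62 × 10^8 m² × 0.823 m) = 0.2264

Sy ≈ 0.23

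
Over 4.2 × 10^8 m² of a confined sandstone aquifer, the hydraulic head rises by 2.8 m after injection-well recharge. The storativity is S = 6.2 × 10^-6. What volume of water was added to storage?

ΔV ≈ 7290 m³

ΔV = S × A × Δh = 6.2 × 10^-6 × 4.2 × 10^8 m² × 2.8 m = 7291 m³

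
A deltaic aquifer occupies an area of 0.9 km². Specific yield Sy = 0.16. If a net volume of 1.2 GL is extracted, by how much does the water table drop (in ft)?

Δh ≈ 27.3 ft

A = 0.9 km² = 9 × 10^5 m²
ΔV = 1.2 GL = 1.2 × 10^6 m³
Δh = ΔV / (Sy × A) = 1.2 × 10^6 m³ / (0.16 × 9 × 10^5 m²) = 8.333 m
Δh = 8.333 m = 27.34 ft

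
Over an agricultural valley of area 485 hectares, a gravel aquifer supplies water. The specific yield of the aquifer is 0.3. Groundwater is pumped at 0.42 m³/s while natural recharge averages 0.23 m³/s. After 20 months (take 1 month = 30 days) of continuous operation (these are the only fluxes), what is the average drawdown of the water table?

A = 485 hectares = 4.85 × 10^6 m²
Net abstraction = 0.42 − 0.23 = 0.19 m³/s
Q_net = 0.19 m³/s = 16420 m³/d
t = 20 months = 600 d
ΔV = Q × t = 16420 m³/d × 600 d = 9.85 × 10^6 m³
Δh = ΔV / (Sy × A) = 9.85 × 10^6 / (0.3 × 4.85 × 10^6) = 6.769 m

Δh ≈ 6.77 m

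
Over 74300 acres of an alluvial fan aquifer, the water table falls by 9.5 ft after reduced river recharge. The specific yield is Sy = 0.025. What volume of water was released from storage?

ΔV ≈ 2.18 × 10^7 m³

A = 74300 acres = 3.007 × 10^8 m²
Δh = 9.5 ft = 2.896 m
ΔV = Sy × A × Δh = 0.025 × 3.007 × 10^8 m² × 2.896 m = 2.177 × 10^7 m³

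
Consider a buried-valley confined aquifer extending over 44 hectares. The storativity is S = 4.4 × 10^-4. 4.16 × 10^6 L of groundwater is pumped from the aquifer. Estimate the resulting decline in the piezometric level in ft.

Δh ≈ 70.5 ft

A = 44 hectares = 4.4 × 10^5 m²
ΔV = 4.16 × 10^6 L = 4160 m³
Δh = ΔV / (S × A) = 4160 m³ / (4.4 × 10^-4 × 4.4 × 10^5 m²) = 21.49 m
Δh = 21.49 m = 70.5 ft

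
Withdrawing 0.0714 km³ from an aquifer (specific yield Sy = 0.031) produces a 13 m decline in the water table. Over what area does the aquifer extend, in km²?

ΔV = 0.0714 km³ = 7.14 × 10^7 m³
A = ΔV / (Sy × Δh) = 7.14 × 10^7 / (0.031 × 13) = 1.772 × 10^8 m²
A = 1.772 × 10^8 m² = 177.2 km²

A ≈ 177 km²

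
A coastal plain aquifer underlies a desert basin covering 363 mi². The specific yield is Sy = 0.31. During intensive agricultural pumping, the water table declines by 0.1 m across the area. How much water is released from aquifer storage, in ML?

A = 363 mi² = 9.402 × 10^8 m²
ΔV = Sy × A × Δh = 0.31 × 9.402 × 10^8 m² × 0.1 m = 2.915 × 10^7 m³
ΔV = 2.915 × 10^7 m³ = 29150 ML

ΔV ≈ 29100 ML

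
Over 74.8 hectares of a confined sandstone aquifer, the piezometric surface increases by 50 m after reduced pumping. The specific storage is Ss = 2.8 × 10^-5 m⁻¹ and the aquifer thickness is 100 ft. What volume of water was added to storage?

b = 100 ft = 30.48 m
S = Ss × b = 2.8 × 10^-5 m⁻¹ × 30.48 m = 8.534 × 10^-4
A = 74.8 hectares = 7.48 × 10^5 m²
ΔV = S × A × Δh = 8.534 × 10^-4 × 7.48 × 10^5 m² × 50 m = 31920 m³

ΔV ≈ 31900 m³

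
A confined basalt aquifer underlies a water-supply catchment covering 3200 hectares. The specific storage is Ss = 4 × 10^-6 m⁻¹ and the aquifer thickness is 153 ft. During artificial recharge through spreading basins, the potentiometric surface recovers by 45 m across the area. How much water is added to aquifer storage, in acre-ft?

ΔV ≈ 218 acre-ft

b = 153 ft = 46.63 m
S = Ss × b = 4 × 10^-6 m⁻¹ × 46.63 m = 1.865 × 10^-4
A = 3200 hectares = 3.2 × 10^7 m²
ΔV = S × A × Δh = 1.865 × 10^-4 × 3.2 × 10^7 m² × 45 m = 2.686 × 10^5 m³
ΔV = 2.686 × 10^5 m³ = 217.8 acre-ft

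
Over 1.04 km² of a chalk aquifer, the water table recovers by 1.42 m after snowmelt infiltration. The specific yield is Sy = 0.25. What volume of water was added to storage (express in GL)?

ΔV ≈ 0.369 GL

A = 1.04 km² = 1.04 × 10^6 m²
ΔV = Sy × A × Δh = 0.25 × 1.04 × 10^6 m² × 1.42 m = 3.692 × 10^5 m³
ΔV = 3.692 × 10^5 m³ = 0.3692 GL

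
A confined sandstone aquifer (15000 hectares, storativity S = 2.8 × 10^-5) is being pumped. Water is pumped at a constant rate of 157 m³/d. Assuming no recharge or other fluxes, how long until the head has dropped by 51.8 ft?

t ≈ 422 days

A = 15000 hectares = 1.5 × 10^8 m²
Δh = 51.8 ft = 15.79 m
ΔV = S × A × Δh = 2.8 × 10^-5 × 1.5 × 10^8 × 15.79 = 66310 m³
t = ΔV / Q = 66310 m³ / 157 m³/d = 422.4 d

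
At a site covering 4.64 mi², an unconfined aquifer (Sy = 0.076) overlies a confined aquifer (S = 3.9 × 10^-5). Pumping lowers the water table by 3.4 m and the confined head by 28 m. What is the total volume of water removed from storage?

A = 4.64 mi² = 1.202 × 10^7 m²
Unconfined: ΔV_u = Sy × A × Δh_u = 0.076 × 1.202 × 10^7 × 3.4 = 3.105 × 10^6 m³
Confined: ΔV_c = S × A × Δh_c = 3.9 × 10^-5 × 1.202 × 10^7 × 28 = 13120 m³
Total ΔV = 3.105 × 10^6 + 13120 = 3.118 × 10^6 m³

ΔV ≈ 3.12 × 10^6 m³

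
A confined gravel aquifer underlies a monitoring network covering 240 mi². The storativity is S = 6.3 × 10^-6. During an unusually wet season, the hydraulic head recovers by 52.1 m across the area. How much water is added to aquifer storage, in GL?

A = 240 mi² = 6.216 × 10^8 m²
ΔV = S × A × Δh = 6.3 × 10^-6 × 6.216 × 10^8 m² × 52.1 m = 2.04 × 10^5 m³
ΔV = 2.04 × 10^5 m³ = 0.204 GL

ΔV ≈ 0.204 GL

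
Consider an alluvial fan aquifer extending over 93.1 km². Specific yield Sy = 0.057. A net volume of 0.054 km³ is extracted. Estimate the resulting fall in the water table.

A = 93.1 km² = 9.31 × 10^7 m²
ΔV = 0.054 km³ = 5.4 × 10^7 m³
Δh = ΔV / (Sy × A) = 5.4 × 10^7 m³ / (0.057 × 9.31 × 10^7 m²) = 10.18 m

Δh ≈ 10.2 m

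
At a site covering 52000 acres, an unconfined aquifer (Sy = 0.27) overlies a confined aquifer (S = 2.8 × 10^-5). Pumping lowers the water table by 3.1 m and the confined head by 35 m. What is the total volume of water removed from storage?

ΔV ≈ 1.76 × 10^8 m³

A = 52000 acres = 2.104 × 10^8 m²
Unconfined: ΔV_u = Sy × A × Δh_u = 0.27 × 2.104 × 10^8 × 3.1 = 1.761 × 10^8 m³
Confined: ΔV_c = S × A × Δh_c = 2.8 × 10^-5 × 2.104 × 10^8 × 35 = 2.062 × 10^5 m³
Total ΔV = 1.761 × 10^8 + 2.062 × 10^5 = 1.763 × 10^8 m³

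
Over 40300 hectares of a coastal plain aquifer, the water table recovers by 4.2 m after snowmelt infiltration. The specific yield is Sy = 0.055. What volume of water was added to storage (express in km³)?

ΔV ≈ 0.0931 km³

A = 40300 hectares = 4.03 × 10^8 m²
ΔV = Sy × A × Δh = 0.055 × 4.03 × 10^8 m² × 4.2 m = 9.309 × 10^7 m³
ΔV = 9.309 × 10^7 m³ = 0.09309 km³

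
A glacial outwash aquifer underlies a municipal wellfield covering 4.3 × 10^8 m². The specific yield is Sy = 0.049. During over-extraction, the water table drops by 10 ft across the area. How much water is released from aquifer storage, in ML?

ΔV ≈ 64200 ML

Δh = 10 ft = 3.048 m
ΔV = Sy × A × Δh = 0.049 × 4.3 × 10^8 m² × 3.048 m = 6.422 × 10^7 m³
ΔV = 6.422 × 10^7 m³ = 64220 ML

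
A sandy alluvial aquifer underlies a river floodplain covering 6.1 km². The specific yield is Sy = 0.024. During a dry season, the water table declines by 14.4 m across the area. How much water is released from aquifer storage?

ΔV ≈ 2.11 × 10^6 m³

A = 6.1 km² = 6.1 × 10^6 m²
ΔV = Sy × A × Δh = 0.024 × 6.1 × 10^6 m² × 14.4 m = 2.108 × 10^6 m³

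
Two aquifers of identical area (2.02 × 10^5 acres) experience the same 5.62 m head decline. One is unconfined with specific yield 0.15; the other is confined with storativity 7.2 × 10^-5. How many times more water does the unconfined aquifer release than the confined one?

A = 2.02 × 10^5 acres = 8.175 × 10^8 m²
Unconfined: ΔV_u = Sy × A × Δh = 0.15 × 8.175 × 10^8 × 5.62 = 6.891 × 10^8 m³
Confined: ΔV_c = S × A × Δh = 7.2 × 10^-5 × 8.175 × 10^8 × 5.62 = 3.308 × 10^5 m³
Ratio = ΔV_u / ΔV_c = Sy / S = 0.15 / 7.2 × 10^-5 = 2083

ΔV_u / ΔV_c ≈ 2080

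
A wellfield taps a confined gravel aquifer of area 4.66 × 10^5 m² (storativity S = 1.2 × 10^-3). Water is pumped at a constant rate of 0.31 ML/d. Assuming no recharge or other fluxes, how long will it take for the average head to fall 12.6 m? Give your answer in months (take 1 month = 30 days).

ΔV = S × A × Δh = 0.0012 × 4.66 × 10^5 × 12.6 = 7046 m³
Q = 0.31 ML/d = 310 m³/d
t = ΔV / Q = 7046 m³ / 310 m³/d = 22.73 d
t = 22.73 d ≈ 0.7576 months

t ≈ 0.758 months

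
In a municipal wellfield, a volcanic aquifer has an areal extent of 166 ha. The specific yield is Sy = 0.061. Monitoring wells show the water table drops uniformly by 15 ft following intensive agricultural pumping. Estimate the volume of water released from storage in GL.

ΔV ≈ 0.463 GL

A = 166 ha = 1.66 × 10^6 m²
Δh = 15 ft = 4.572 m
ΔV = Sy × A × Δh = 0.061 × 1.66 × 10^6 m² × 4.572 m = 4.63 × 10^5 m³
ΔV = 4.63 × 10^5 m³ = 0.463 GL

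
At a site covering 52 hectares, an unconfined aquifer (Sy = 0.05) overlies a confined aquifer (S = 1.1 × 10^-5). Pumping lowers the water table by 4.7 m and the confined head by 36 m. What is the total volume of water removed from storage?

A = 52 hectares = 5.2 × 10^5 m²
Unconfined: ΔV_u = Sy × A × Δh_u = 0.05 × 5.2 × 10^5 × 4.7 = 1.222 × 10^5 m³
Confined: ΔV_c = S × A × Δh_c = 1.1 × 10^-5 × 5.2 × 10^5 × 36 = 205.9 m³
Total ΔV = 1.222 × 10^5 + 205.9 = 1.224 × 10^5 m³

ΔV ≈ 1.22 × 10^5 m³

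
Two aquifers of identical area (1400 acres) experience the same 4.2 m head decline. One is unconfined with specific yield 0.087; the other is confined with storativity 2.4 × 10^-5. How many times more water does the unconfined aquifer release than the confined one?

A = 1400 acres = 5.666 × 10^6 m²
Unconfined: ΔV_u = Sy × A × Δh = 0.087 × 5.666 × 10^6 × 4.2 = 2.07 × 10^6 m³
Confined: ΔV_c = S × A × Δh = 2.4 × 10^-5 × 5.666 × 10^6 × 4.2 = 571.1 m³
Ratio = ΔV_u / ΔV_c = Sy / S = 0.087 / 2.4 × 10^-5 = 3625

ΔV_u / ΔV_c ≈ 3620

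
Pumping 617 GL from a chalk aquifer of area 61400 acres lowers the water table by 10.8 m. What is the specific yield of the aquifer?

A = 61400 acres = 2.485 × 10^8 m²
ΔV = 617 GL = 6.17 × 10^8 m³
Sy = ΔV / (A × Δh) = 6.17 × 10^8 m³ / (2.485 × 10^8 m² × 10.8 m) = 0.2299

Sy ≈ 0.23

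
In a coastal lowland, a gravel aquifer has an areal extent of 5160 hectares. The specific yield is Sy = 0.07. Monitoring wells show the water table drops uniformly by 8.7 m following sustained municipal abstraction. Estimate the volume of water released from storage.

ΔV ≈ 3.14 × 10^7 m³

A = 5160 hectares = 5.16 × 10^7 m²
ΔV = Sy × A × Δh = 0.07 × 5.16 × 10^7 m² × 8.7 m = 3.142 × 10^7 m³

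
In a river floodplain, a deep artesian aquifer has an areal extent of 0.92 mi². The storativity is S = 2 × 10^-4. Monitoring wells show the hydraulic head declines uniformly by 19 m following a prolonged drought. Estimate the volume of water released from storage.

A = 0.92 mi² = 2.383 × 10^6 m²
ΔV = S × A × Δh = 2 × 10^-4 × 2.383 × 10^6 m² × 19 m = 9055 m³

ΔV ≈ 9050 m³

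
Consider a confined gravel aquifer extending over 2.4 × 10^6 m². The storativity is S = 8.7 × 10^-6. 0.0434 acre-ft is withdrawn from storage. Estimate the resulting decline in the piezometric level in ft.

ΔV = 0.0434 acre-ft = 53.53 m³
Δh = ΔV / (S × A) = 53.53 m³ / (8.7 × 10^-6 × 2.4 × 10^6 m²) = 2.564 m
Δh = 2.564 m = 8.412 ft

Δh ≈ 8.41 ft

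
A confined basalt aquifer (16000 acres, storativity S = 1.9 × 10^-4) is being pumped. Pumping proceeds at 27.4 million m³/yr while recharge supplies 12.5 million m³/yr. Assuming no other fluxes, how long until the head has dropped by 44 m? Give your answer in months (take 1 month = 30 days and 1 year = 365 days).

A = 16000 acres = 6.475 × 10^7 m²
ΔV = S × A × Δh = 1.9 × 10^-4 × 6.475 × 10^7 × 44 = 5.413 × 10^5 m³
Net withdrawal = 27.4 − 12.5 = 14.9 million m³/yr = 40820 m³/d
t = ΔV / Q = 5.413 × 10^5 m³ / 40820 m³/d = 13.26 d
t = 13.26 d ≈ 0.442 months

t ≈ 0.442 months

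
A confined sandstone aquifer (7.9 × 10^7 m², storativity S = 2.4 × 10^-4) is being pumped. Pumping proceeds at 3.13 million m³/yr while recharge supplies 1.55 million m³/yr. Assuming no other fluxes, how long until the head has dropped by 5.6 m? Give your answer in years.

ΔV = S × A × Δh = 2.4 × 10^-4 × 7.9 × 10^7 × 5.6 = 1.062 × 10^5 m³
Net withdrawal = 3.13 − 1.55 = 1.58 million m³/yr = 4329 m³/d
t = ΔV / Q = 1.062 × 10^5 m³ / 4329 m³/d = 24.53 d
t = 24.53 d ≈ 0.0672 years

t ≈ 0.0672 years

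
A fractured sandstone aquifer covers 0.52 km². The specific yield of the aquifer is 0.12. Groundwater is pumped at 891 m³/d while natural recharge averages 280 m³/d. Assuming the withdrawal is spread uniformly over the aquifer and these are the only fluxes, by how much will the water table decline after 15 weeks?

A = 0.52 km² = 5.2 × 10^5 m²
Net abstraction = 891 − 280 = 611 m³/d
t = 15 weeks = 105 d
ΔV = Q × t = 611 m³/d × 105 d = 64160 m³
Δh = ΔV / (Sy × A) = 64160 / (0.12 × 5.2 × 10^5) = 1.028 m

Δh ≈ 1.03 m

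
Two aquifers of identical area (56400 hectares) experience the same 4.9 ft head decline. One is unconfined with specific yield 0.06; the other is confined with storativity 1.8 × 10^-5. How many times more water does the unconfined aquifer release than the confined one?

A = 56400 hectares = 5.64 × 10^8 m²
Δh = 4.9 ft = 1.494 m
Unconfined: ΔV_u = Sy × A × Δh = 0.06 × 5.64 × 10^8 × 1.494 = 5.054 × 10^7 m³
Confined: ΔV_c = S × A × Δh = 1.8 × 10^-5 × 5.64 × 10^8 × 1.494 = 15160 m³
Ratio = ΔV_u / ΔV_c = Sy / S = 0.06 / 1.8 × 10^-5 = 3333

ΔV_u / ΔV_c ≈ 3330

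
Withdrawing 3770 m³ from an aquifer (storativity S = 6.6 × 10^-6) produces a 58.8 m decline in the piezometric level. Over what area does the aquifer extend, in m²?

A ≈ 9.71 × 10^6 m²

A = ΔV / (S × Δh) = 3770 / (6.6 × 10^-6 × 58.8) = 9.714 × 10^6 m²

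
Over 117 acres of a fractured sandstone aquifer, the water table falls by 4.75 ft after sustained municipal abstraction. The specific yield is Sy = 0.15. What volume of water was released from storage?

ΔV ≈ 1.03 × 10^5 m³

A = 117 acres = 4.735 × 10^5 m²
Δh = 4.75 ft = 1.448 m
ΔV = Sy × A × Δh = 0.15 × 4.735 × 10^5 m² × 1.448 m = 1.028 × 10^5 m³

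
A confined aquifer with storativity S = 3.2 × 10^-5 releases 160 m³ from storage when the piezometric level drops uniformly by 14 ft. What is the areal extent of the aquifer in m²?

A ≈ 1.17 × 10^6 m²

Δh = 14 ft = 4.267 m
A = ΔV / (S × Δh) = 160 / (3.2 × 10^-5 × 4.267) = 1.172 × 10^6 m²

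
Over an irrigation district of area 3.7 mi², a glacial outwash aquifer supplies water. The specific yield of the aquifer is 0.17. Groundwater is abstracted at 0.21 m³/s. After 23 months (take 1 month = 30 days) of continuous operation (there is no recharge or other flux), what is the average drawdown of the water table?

Δh ≈ 7.68 m

A = 3.7 mi² = 9.583 × 10^6 m²
Q = 0.21 m³/s = 18140 m³/d
t = 23 months = 690 d
ΔV = Q × t = 18140 m³/d × 690 d = 1.252 × 10^7 m³
Δh = ΔV / (Sy × A) = 1.252 × 10^7 / (0.17 × 9.583 × 10^6) = 7.685 m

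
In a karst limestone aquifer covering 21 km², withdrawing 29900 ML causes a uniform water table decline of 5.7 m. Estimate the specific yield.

Sy ≈ 0.25

A = 21 km² = 2.1 × 10^7 m²
ΔV = 29900 ML = 2.99 × 10^7 m³
Sy = ΔV / (A × Δh) = 2.99 × 10^7 m³ / (2.1 × 10^7 m² × 5.7 m) = 0.2498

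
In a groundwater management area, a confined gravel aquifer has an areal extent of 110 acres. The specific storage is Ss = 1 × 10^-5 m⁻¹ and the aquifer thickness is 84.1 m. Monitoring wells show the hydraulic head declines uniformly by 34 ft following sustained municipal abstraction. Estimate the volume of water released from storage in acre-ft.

S = Ss × b = 1 × 10^-5 m⁻¹ × 84.1 m = 8.41 × 10^-4
A = 110 acres = 4.452 × 10^5 m²
Δh = 34 ft = 10.36 m
ΔV = S × A × Δh = 8.41 × 10^-4 × 4.452 × 10^5 m² × 10.36 m = 3880 m³
ΔV = 3880 m³ = 3.145 acre-ft

ΔV ≈ 3.15 acre-ft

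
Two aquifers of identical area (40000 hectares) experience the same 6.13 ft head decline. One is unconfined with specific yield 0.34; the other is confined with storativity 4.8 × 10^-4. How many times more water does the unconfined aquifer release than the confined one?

A = 40000 hectares = 4 × 10^8 m²
Δh = 6.13 ft = 1.868 m
Unconfined: ΔV_u = Sy × A × Δh = 0.34 × 4 × 10^8 × 1.868 = 2.541 × 10^8 m³
Confined: ΔV_c = S × A × Δh = 4.8 × 10^-4 × 4 × 10^8 × 1.868 = 3.587 × 10^5 m³
Ratio = ΔV_u / ΔV_c = Sy / S = 0.34 / 4.8 × 10^-4 = 708.3

ΔV_u / ΔV_c ≈ 708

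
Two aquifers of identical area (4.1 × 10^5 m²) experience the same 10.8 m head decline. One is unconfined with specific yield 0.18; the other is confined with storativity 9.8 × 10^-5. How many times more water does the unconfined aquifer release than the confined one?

Unconfined: ΔV_u = Sy × A × Δh = 0.18 × 4.1 × 10^5 × 10.8 = 7.97 × 10^5 m³
Confined: ΔV_c = S × A × Δh = 9.8 × 10^-5 × 4.1 × 10^5 × 10.8 = 433.9 m³
Ratio = ΔV_u / ΔV_c = Sy / S = 0.18 / 9.8 × 10^-5 = 1837

ΔV_u / ΔV_c ≈ 1840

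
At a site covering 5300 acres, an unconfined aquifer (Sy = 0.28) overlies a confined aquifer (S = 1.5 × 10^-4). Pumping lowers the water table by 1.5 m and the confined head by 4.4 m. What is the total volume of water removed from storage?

A = 5300 acres = 2.145 × 10^7 m²
Unconfined: ΔV_u = Sy × A × Δh_u = 0.28 × 2.145 × 10^7 × 1.5 = 9.008 × 10^6 m³
Confined: ΔV_c = S × A × Δh_c = 1.5 × 10^-4 × 2.145 × 10^7 × 4.4 = 14160 m³
Total ΔV = 9.008 × 10^6 + 14160 = 9.022 × 10^6 m³

ΔV ≈ 9.02 × 10^6 m³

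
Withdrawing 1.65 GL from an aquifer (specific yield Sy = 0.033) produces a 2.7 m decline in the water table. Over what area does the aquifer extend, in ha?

A ≈ 1850 ha

ΔV = 1.65 GL = 1.65 × 10^6 m³
A = ΔV / (Sy × Δh) = 1.65 × 10^6 / (0.033 × 2.7) = 1.852 × 10^7 m²
A = 1.852 × 10^7 m² = 1852 ha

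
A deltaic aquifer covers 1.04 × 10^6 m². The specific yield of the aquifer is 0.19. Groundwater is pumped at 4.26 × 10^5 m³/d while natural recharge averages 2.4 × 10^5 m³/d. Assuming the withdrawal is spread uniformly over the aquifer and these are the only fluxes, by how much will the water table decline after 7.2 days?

Δh ≈ 6.78 m

Net abstraction = 4.26 × 10^5 − 2.4 × 10^5 = 1.86 × 10^5 m³/d
ΔV = Q × t = 1.86 × 10^5 m³/d × 7.2 d = 1.339 × 10^6 m³
Δh = ΔV / (Sy × A) = 1.339 × 10^6 / (0.19 × 1.04 × 10^6) = 6.777 m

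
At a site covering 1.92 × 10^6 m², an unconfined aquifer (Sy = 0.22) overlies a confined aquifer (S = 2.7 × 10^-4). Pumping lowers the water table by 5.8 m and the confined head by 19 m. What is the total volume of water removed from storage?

Unconfined: ΔV_u = Sy × A × Δh_u = 0.22 × 1.92 × 10^6 × 5.8 = 2.45 × 10^6 m³
Confined: ΔV_c = S × A × Δh_c = 2.7 × 10^-4 × 1.92 × 10^6 × 19 = 9850 m³
Total ΔV = 2.45 × 10^6 + 9850 = 2.46 × 10^6 m³

ΔV ≈ 2.46 × 10^6 m³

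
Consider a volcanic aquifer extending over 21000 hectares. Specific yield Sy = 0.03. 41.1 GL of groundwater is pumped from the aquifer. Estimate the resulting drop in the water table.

Δh ≈ 6.52 m

A = 21000 hectares = 2.1 × 10^8 m²
ΔV = 41.1 GL = 4.11 × 10^7 m³
Δh = ΔV / (Sy × A) = 4.11 × 10^7 m³ / (0.03 × 2.1 × 10^8 m²) = 6.524 m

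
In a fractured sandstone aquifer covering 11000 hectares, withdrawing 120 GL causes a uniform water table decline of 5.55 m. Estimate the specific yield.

A = 11000 hectares = 1.1 × 10^8 m²
ΔV = 120 GL = 1.2 × 10^8 m³
Sy = ΔV / (A × Δh) = 1.2 × 10^8 m³ / (1.1 × 10^8 m² × 5.55 m) = 0.1966

Sy ≈ 0.2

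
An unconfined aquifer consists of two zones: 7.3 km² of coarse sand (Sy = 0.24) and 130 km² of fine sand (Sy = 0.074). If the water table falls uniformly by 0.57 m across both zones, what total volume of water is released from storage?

A₁ = 7.3 km² = 7.3 × 10^6 m²; A₂ = 130 km² = 1.3 × 10^8 m²
ΔV₁ = 0.24 × 7.3 × 10^6 × 0.57 = 9.986 × 10^5 m³
ΔV₂ = 0.074 × 1.3 × 10^8 × 0.57 = 5.483 × 10^6 m³
ΔV = ΔV₁ + ΔV₂ = 6.482 × 10^6 m³

ΔV ≈ 6.48 × 10^6 m³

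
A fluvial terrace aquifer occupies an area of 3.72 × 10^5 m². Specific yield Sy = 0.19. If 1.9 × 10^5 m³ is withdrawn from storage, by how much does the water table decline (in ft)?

Δh ≈ 8.82 ft

Δh = ΔV / (Sy × A) = 1.9 × 10^5 m³ / (0.19 × 3.72 × 10^5 m²) = 2.688 m
Δh = 2.688 m = 8.819 ft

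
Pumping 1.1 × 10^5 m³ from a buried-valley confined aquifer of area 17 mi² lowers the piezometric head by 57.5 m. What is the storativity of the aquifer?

S ≈ 4.3 × 10^-5

A = 17 mi² = 4.403 × 10^7 m²
S = ΔV / (A × Δh) = 1.1 × 10^5 m³ / (4.403 × 10^7 m² × 57.5 m) = 4.345 × 10^-5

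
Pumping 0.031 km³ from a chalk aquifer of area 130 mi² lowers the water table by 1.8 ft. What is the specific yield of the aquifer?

Sy ≈ 0.17

A = 130 mi² = 3.367 × 10^8 m²
Δh = 1.8 ft = 0.5486 m
ΔV = 0.031 km³ = 3.1 × 10^7 m³
Sy = ΔV / (A × Δh) = 3.1 × 10^7 m³ / (3.367 × 10^8 m² × 0.5486 m) = 0.1678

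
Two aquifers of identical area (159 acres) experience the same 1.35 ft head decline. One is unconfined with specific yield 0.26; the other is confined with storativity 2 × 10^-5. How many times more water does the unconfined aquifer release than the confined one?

A = 159 acres = 6.435 × 10^5 m²
Δh = 1.35 ft = 0.4115 m
Unconfined: ΔV_u = Sy × A × Δh = 0.26 × 6.435 × 10^5 × 0.4115 = 68840 m³
Confined: ΔV_c = S × A × Δh = 2 × 10^-5 × 6.435 × 10^5 × 0.4115 = 5.295 m³
Ratio = ΔV_u / ΔV_c = Sy / S = 0.26 / 2 × 10^-5 = 13000

ΔV_u / ΔV_c ≈ 13000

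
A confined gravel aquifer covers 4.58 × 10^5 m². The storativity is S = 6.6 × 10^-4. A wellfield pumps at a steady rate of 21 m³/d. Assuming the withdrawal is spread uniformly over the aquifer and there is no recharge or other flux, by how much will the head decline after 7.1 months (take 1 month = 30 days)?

Δh ≈ 14.8 m

t = 7.1 months = 213 d
ΔV = Q × t = 21 m³/d × 213 d = 4473 m³
Δh = ΔV / (S × A) = 4473 / (6.6 × 10^-4 × 4.58 × 10^5) = 14.8 m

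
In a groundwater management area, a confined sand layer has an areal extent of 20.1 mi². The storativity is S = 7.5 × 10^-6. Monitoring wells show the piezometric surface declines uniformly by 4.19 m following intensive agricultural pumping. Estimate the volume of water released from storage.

A = 20.1 mi² = 5.206 × 10^7 m²
ΔV = S × A × Δh = 7.5 × 10^-6 × 5.206 × 10^7 m² × 4.19 m = 1636 m³

ΔV ≈ 1640 m³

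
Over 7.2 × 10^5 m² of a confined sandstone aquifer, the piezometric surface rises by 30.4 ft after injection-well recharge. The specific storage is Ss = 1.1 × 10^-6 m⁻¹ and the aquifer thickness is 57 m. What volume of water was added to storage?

ΔV ≈ 418 m³

S = Ss × b = 1.1 × 10^-6 m⁻¹ × 57 m = 6.27 × 10^-5
Δh = 30.4 ft = 9.266 m
ΔV = S × A × Δh = 6.27 × 10^-5 × 7.2 × 10^5 m² × 9.266 m = 418.3 m³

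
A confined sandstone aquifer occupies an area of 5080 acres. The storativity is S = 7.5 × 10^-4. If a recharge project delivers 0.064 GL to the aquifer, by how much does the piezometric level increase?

A = 5080 acres = 2.056 × 10^7 m²
ΔV = 0.064 GL = 64000 m³
Δh = ΔV / (S × A) = 64000 m³ / (7.5 × 10^-4 × 2.056 × 10^7 m²) = 4.151 m

Δh ≈ 4.15 m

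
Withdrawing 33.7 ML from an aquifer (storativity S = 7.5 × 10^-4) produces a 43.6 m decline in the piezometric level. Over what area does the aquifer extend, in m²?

ΔV = 33.7 ML = 33700 m³
A = ΔV / (S × Δh) = 33700 / (7.5 × 10^-4 × 43.6) = 1.031 × 10^6 m²

A ≈ 1.03 × 10^6 m²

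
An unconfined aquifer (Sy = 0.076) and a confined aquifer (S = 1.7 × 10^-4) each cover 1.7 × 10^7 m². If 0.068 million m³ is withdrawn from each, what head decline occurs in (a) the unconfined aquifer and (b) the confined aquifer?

ΔV = 0.068 million m³ = 68000 m³
Unconfined: Δh_u = ΔV/(Sy·A) = 68000/(0.076 × 1.7 × 10^7) = 0.05263 m
Confined: Δh_c = ΔV/(S·A) = 68000/(1.7 × 10^-4 × 1.7 × 10^7) = 23.53 m

Δh_u ≈ 0.0526 m; Δh_c ≈ 23.5 m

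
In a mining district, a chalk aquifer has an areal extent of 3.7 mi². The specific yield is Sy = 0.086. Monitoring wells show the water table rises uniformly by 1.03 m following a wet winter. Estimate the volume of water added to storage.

ΔV ≈ 8.49 × 10^5 m³

A = 3.7 mi² = 9.583 × 10^6 m²
ΔV = Sy × A × Δh = 0.086 × 9.583 × 10^6 m² × 1.03 m = 8.489 × 10^5 m³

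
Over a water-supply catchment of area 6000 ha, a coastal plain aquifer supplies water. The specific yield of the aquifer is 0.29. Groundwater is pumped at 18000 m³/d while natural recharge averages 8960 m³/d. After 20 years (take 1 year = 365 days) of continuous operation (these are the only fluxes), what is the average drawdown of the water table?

A = 6000 ha = 6 × 10^7 m²
Net abstraction = 18000 − 8960 = 9040 m³/d
t = 20 years = 7300 d
ΔV = Q × t = 9040 m³/d × 7300 d = 6.599 × 10^7 m³
Δh = ΔV / (Sy × A) = 6.599 × 10^7 / (0.29 × 6 × 10^7) = 3.793 m

Δh ≈ 3.79 m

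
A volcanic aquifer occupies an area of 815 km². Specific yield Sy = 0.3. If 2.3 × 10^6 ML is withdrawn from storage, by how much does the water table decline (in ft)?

Δh ≈ 30.9 ft

A = 815 km² = 8.15 × 10^8 m²
ΔV = 2.3 × 10^6 ML = 2.3 × 10^9 m³
Δh = ΔV / (Sy × A) = 2.3 × 10^9 m³ / (0.3 × 8.15 × 10^8 m²) = 9.407 m
Δh = 9.407 m = 30.86 ft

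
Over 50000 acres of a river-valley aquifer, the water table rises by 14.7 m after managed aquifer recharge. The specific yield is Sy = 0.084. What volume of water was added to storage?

A = 50000 acres = 2.023 × 10^8 m²
ΔV = Sy × A × Δh = 0.084 × 2.023 × 10^8 m² × 14.7 m = 2.499 × 10^8 m³

ΔV ≈ 2.5 × 10^8 m³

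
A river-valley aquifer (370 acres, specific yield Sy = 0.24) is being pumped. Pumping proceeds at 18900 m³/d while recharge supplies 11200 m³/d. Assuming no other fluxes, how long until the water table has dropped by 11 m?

t ≈ 513 days

A = 370 acres = 1.497 × 10^6 m²
ΔV = Sy × A × Δh = 0.24 × 1.497 × 10^6 × 11 = 3.953 × 10^6 m³
Net withdrawal = 18900 − 11200 = 7700 m³/d
t = ΔV / Q = 3.953 × 10^6 m³ / 7700 m³/d = 513.4 d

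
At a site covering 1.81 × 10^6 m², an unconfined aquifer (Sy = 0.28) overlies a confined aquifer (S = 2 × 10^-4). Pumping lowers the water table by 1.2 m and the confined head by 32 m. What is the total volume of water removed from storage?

Unconfined: ΔV_u = Sy × A × Δh_u = 0.28 × 1.81 × 10^6 × 1.2 = 6.082 × 10^5 m³
Confined: ΔV_c = S × A × Δh_c = 2 × 10^-4 × 1.81 × 10^6 × 32 = 11580 m³
Total ΔV = 6.082 × 10^5 + 11580 = 6.197 × 10^5 m³

ΔV ≈ 6.2 × 10^5 m³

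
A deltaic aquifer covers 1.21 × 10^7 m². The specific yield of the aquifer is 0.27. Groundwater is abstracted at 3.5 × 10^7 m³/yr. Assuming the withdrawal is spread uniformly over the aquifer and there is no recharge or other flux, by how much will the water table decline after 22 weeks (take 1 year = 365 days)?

Δh ≈ 4.52 m

Q = 3.5 × 10^7 m³/yr = 95890 m³/d
t = 22 weeks = 154 d
ΔV = Q × t = 95890 m³/d × 154 d = 1.477 × 10^7 m³
Δh = ΔV / (Sy × A) = 1.477 × 10^7 / (0.27 × 1.21 × 10^7) = 4.52 m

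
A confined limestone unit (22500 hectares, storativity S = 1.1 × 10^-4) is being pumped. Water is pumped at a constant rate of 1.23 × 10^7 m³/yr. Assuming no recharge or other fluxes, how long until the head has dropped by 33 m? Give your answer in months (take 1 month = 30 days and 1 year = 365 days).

A = 22500 hectares = 2.25 × 10^8 m²
ΔV = S × A × Δh = 1.1 × 10^-4 × 2.25 × 10^8 × 33 = 8.168 × 10^5 m³
Q = 1.23 × 10^7 m³/yr = 33700 m³/d
t = ΔV / Q = 8.168 × 10^5 m³ / 33700 m³/d = 24.24 d
t = 24.24 d ≈ 0.8079 months

t ≈ 0.808 months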